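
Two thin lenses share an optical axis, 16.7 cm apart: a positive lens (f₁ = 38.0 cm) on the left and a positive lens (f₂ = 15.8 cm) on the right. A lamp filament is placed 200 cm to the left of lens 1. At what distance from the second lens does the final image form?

10.4 cm

Lens 1: 1/d_i1 = 1/f₁ − 1/d_o1 = 1/(38.0) − 1/(200) = 0.02132, so d_i1 = 46.91 cm.
The intermediate image is 46.91 cm to the right of lens 1, which lies 30.21 cm to the right of lens 2 — a virtual object — so d_o2 = −30.21 cm.
Lens 2: 1/d_i2 = 1/f₂ − 1/d_o2 = 1/(15.8) − 1/(-30.21) = 0.09639, so d_i2 = 10.4 cm.
The final image is real, 10.4 cm to the right of lens 2 (overall magnification ≈ -0.081).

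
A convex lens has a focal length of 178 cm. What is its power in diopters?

P = +0.562 D

f = 178 cm = 1.78 m.
P = 1/f = 1/(1.78 m) = +0.562 D.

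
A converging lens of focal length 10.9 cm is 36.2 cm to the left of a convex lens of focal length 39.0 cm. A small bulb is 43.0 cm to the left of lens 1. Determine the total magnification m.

Lens 1: 1/d_i1 = 1/(10.9) − 1/(43.0) = 0.06849, so d_i1 = 14.60 cm; m₁ = −d_i1/d_o1 = -0.3395.
d_o2 = 36.2 − (14.60) = 21.60 cm.
Lens 2: 1/d_i2 = 1/(39.0) − 1/(21.60) = -0.02066, so d_i2 = -48.41 cm; m₂ = −d_i2/d_o2 = +2.241.
m = m₁·m₂ = (-0.3395)(+2.241) = -0.761.

m = -0.761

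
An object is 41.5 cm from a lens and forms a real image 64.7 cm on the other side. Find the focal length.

Real image ⇒ d_i = +64.7 cm.
1/f = 1/d_o + 1/d_i = 1/(41.5) + 1/(64.7) = 0.03955, so f = 25.3 cm.
Since f is positive, the lens is converging.

f = 25.3 cm (converging)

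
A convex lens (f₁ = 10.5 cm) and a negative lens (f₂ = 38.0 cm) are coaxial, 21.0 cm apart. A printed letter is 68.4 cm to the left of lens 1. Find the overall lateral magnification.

m = -0.148

Lens 1: 1/d_i1 = 1/(10.5) − 1/(68.4) = 0.08062, so d_i1 = 12.40 cm; m₁ = −d_i1/d_o1 = -0.1813.
d_o2 = 21.0 − (12.40) = 8.600 cm.
f₂ = −38.0 cm (diverging).
Lens 2: 1/d_i2 = 1/(-38.0) − 1/(8.600) = -0.1426, so d_i2 = -7.013 cm; m₂ = −d_i2/d_o2 = +0.8155.
m = m₁·m₂ = (-0.1813)(+0.8155) = -0.148.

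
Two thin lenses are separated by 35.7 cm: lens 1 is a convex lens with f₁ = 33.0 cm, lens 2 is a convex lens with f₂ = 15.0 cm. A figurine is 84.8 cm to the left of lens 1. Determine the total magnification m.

Lens 1: 1/d_i1 = 1/(33.0) − 1/(84.8) = 0.01851, so d_i1 = 54.02 cm; m₁ = −d_i1/d_o1 = -0.6370.
d_o2 = 35.7 − (54.02) = -18.32 cm (virtual object).
Lens 2: 1/d_i2 = 1/(15.0) − 1/(-18.32) = 0.1213, so d_i2 = 8.247 cm; m₂ = −d_i2/d_o2 = +0.4502.
m = m₁·m₂ = (-0.6370)(+0.4502) = -0.287.

m = -0.287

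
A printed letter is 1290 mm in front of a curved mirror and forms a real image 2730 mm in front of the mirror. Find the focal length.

Real image ⇒ d_i = +2730 mm.
1/f = 1/d_o + 1/d_i = 1/(1290) + 1/(2730) = 0.001141, so f = 876 mm.
Since f is positive, the curved mirror is concave.

f = 876 mm (concave)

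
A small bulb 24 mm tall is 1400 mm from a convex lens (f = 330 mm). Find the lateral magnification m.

1/d_i = 1/f − 1/d_o = 1/(330.0) − 1/(1400) = 0.002316, so d_i = 431.8 mm.
m = −d_i/d_o = −(431.8)/(1400) = -0.308.
The image is real, inverted and reduced, on the far side of the lens.

m = -0.308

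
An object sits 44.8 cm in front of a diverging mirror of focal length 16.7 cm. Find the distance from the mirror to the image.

For a diverging mirror, f = -16.7 cm.
Mirror equation: 1/q = 1/f − 1/p = 1/(-16.70) − 1/(44.8) = -0.05988 − 0.02232 = -0.08220, so q = -12.2 cm.
The image is virtual, upright and reduced, behind the mirror.

12.2 cm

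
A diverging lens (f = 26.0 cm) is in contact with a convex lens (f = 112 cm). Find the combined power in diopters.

P = -2.95 D

P₁ = 1/f₁ = 1/(-0.260 m) = -3.846 D; P₂ = 1/f₂ = 1/(1.12 m) = +0.8929 D.
For thin lenses in contact, P = P₁ + P₂ = (-3.846) + (+0.8929) = -2.95 D.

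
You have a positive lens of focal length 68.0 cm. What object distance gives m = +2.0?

m = −d_i/d_o ⇒ d_i = −m·d_o.
1/f = 1/d_o + 1/d_i = 1/d_o − 1/(m·d_o) = (1 − 1/m)/d_o, so d_o = f(1 − 1/m) = (68.00)(1 − 1/(+2.0)) = 34.0 cm.

34.0 cm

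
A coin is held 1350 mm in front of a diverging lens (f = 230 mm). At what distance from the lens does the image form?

For a diverging lens, f = -230 mm.
Thin-lens equation: 1/s_i = 1/f − 1/s_o = 1/(-230.0) − 1/(1350) = -0.004348 − 0.0007407 = -0.005089, so s_i = -197 mm.
The image is virtual, upright and reduced, on the same side as the object.

197 mm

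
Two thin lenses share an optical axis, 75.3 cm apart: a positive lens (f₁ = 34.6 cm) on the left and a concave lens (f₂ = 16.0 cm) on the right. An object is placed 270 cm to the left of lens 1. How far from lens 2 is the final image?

Lens 1: 1/d_i1 = 1/f₁ − 1/d_o1 = 1/(34.6) − 1/(270) = 0.02520, so d_i1 = 39.69 cm.
The intermediate image is 39.69 cm to the right of lens 1, which is 75.3 − (39.69) = 35.61 cm to the left of lens 2, so d_o2 = +35.61 cm.
Lens 2 is diverging, so f₂ = −16.0 cm.
Lens 2: 1/d_i2 = 1/f₂ − 1/d_o2 = 1/(-16.0) − 1/(35.61) = -0.09058, so d_i2 = -11.0 cm.
The final image is virtual, 11.0 cm to the left of lens 2 (overall magnification ≈ -0.046).

11.0 cm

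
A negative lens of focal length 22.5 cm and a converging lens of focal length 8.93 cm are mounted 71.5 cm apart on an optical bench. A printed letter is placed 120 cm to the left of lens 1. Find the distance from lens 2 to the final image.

9.91 cm

Lens 1 is diverging, so f₁ = −22.5 cm.
Lens 1: 1/d_i1 = 1/f₁ − 1/d_o1 = 1/(-22.5) − 1/(120) = -0.05278, so d_i1 = -18.95 cm.
The intermediate image is 18.95 cm to the left of lens 1 (virtual), which is 71.5 − (-18.95) = 90.45 cm to the left of lens 2, so d_o2 = +90.45 cm.
Lens 2: 1/d_i2 = 1/f₂ − 1/d_o2 = 1/(8.93) − 1/(90.45) = 0.1009, so d_i2 = 9.91 cm.
The final image is real, 9.91 cm to the right of lens 2 (overall magnification ≈ -0.017).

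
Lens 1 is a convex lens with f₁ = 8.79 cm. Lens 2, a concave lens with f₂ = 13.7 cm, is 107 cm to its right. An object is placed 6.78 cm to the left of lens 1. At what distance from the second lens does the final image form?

12.5 cm

Lens 1: 1/d_i1 = 1/f₁ − 1/d_o1 = 1/(8.79) − 1/(6.78) = -0.03373, so d_i1 = -29.65 cm.
The intermediate image is 29.65 cm to the left of lens 1 (virtual), which is 107 − (-29.65) = 136.7 cm to the left of lens 2, so d_o2 = +136.7 cm.
Lens 2 is diverging, so f₂ = −13.7 cm.
Lens 2: 1/d_i2 = 1/f₂ − 1/d_o2 = 1/(-13.7) − 1/(136.7) = -0.08031, so d_i2 = -12.5 cm.
The final image is virtual, 12.5 cm to the left of lens 2 (overall magnification ≈ 0.40).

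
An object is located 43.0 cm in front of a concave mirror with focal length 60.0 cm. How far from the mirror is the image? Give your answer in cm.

Mirror equation: 1/d_i = 1/f − 1/d_o = 1/(60.00) − 1/(43.0) = 0.01667 − 0.02326 = -0.006589, so d_i = -152 cm.
The image is virtual, upright and enlarged, behind the mirror.

152 cm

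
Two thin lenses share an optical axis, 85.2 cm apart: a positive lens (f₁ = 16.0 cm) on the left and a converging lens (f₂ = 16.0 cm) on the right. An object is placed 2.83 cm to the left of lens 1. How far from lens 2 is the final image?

19.5 cm

Lens 1: 1/d_i1 = 1/f₁ − 1/d_o1 = 1/(16.0) − 1/(2.83) = -0.2909, so d_i1 = -3.438 cm.
The intermediate image is 3.438 cm to the left of lens 1 (virtual), which is 85.2 − (-3.438) = 88.64 cm to the left of lens 2, so d_o2 = +88.64 cm.
Lens 2: 1/d_i2 = 1/f₂ − 1/d_o2 = 1/(16.0) − 1/(88.64) = 0.05122, so d_i2 = 19.5 cm.
The final image is real, 19.5 cm to the right of lens 2 (overall magnification ≈ -0.27).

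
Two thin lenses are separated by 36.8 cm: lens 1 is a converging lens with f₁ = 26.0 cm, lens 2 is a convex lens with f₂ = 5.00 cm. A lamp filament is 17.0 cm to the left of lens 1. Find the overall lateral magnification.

m = -0.179

Lens 1: 1/d_i1 = 1/(26.0) − 1/(17.0) = -0.02036, so d_i1 = -49.11 cm; m₁ = −d_i1/d_o1 = +2.889.
d_o2 = 36.8 − (-49.11) = 85.91 cm.
Lens 2: 1/d_i2 = 1/(5.00) − 1/(85.91) = 0.1884, so d_i2 = 5.309 cm; m₂ = −d_i2/d_o2 = -0.06180.
m = m₁·m₂ = (+2.889)(-0.06180) = -0.179.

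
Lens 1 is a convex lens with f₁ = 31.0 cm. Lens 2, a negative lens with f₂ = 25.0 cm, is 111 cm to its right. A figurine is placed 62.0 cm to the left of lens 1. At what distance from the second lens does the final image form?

Lens 1: 1/d_i1 = 1/f₁ − 1/d_o1 = 1/(31.0) − 1/(62.0) = 0.01613, so d_i1 = 62.00 cm.
The intermediate image is 62.00 cm to the right of lens 1, which is 111 − (62.00) = 49.00 cm to the left of lens 2, so d_o2 = +49.00 cm.
Lens 2 is diverging, so f₂ = −25.0 cm.
Lens 2: 1/d_i2 = 1/f₂ − 1/d_o2 = 1/(-25.0) − 1/(49.00) = -0.06041, so d_i2 = -16.6 cm.
The final image is virtual, 16.6 cm to the left of lens 2 (overall magnification ≈ -0.34).

16.6 cm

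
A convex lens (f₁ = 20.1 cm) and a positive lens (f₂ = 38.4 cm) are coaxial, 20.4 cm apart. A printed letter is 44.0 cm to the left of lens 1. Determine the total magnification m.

m = -0.587

Lens 1: 1/d_i1 = 1/(20.1) − 1/(44.0) = 0.02702, so d_i1 = 37.00 cm; m₁ = −d_i1/d_o1 = -0.8409.
d_o2 = 20.4 − (37.00) = -16.60 cm (virtual object).
Lens 2: 1/d_i2 = 1/(38.4) − 1/(-16.60) = 0.08628, so d_i2 = 11.59 cm; m₂ = −d_i2/d_o2 = +0.6982.
m = m₁·m₂ = (-0.8409)(+0.6982) = -0.587.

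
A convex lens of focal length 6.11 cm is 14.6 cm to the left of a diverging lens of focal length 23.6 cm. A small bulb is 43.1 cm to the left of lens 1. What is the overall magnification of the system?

Lens 1: 1/d_i1 = 1/(6.11) − 1/(43.1) = 0.1405, so d_i1 = 7.119 cm; m₁ = −d_i1/d_o1 = -0.1652.
d_o2 = 14.6 − (7.119) = 7.481 cm.
f₂ = −23.6 cm (diverging).
Lens 2: 1/d_i2 = 1/(-23.6) − 1/(7.481) = -0.1760, so d_i2 = -5.680 cm; m₂ = −d_i2/d_o2 = +0.7593.
m = m₁·m₂ = (-0.1652)(+0.7593) = -0.125.

m = -0.125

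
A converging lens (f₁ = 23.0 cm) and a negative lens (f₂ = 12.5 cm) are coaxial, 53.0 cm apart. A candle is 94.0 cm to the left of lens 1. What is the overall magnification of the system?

Lens 1: 1/d_i1 = 1/(23.0) − 1/(94.0) = 0.03284, so d_i1 = 30.45 cm; m₁ = −d_i1/d_o1 = -0.3239.
d_o2 = 53.0 − (30.45) = 22.55 cm.
f₂ = −12.5 cm (diverging).
Lens 2: 1/d_i2 = 1/(-12.5) − 1/(22.55) = -0.1243, so d_i2 = -8.042 cm; m₂ = −d_i2/d_o2 = +0.3566.
m = m₁·m₂ = (-0.3239)(+0.3566) = -0.116.

m = -0.116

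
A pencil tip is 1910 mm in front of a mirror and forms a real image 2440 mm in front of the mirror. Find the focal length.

Real image ⇒ d_i = +2440 mm.
1/f = 1/d_o + 1/d_i = 1/(1910) + 1/(2440) = 0.0009334, so f = 1070 mm.
Since f is positive, the mirror is concave.

f = 1070 mm (concave)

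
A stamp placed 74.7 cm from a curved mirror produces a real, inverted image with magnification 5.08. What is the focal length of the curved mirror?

m = −d_i/d_o ⇒ d_i = −m·d_o = −(-5.08)·(74.7) = 379.5 cm.
1/f = 1/d_o + 1/d_i = 1/(74.7) + 1/(379.5) = 0.01602, so f = 62.4 cm.
Since f is positive, the curved mirror is concave.

f = 62.4 cm (concave)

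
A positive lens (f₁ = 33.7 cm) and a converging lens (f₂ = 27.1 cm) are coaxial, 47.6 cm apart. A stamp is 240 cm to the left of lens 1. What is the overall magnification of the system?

m = -0.237

Lens 1: 1/d_i1 = 1/(33.7) − 1/(240) = 0.02551, so d_i1 = 39.21 cm; m₁ = −d_i1/d_o1 = -0.1634.
d_o2 = 47.6 − (39.21) = 8.390 cm.
Lens 2: 1/d_i2 = 1/(27.1) − 1/(8.390) = -0.08229, so d_i2 = -12.15 cm; m₂ = −d_i2/d_o2 = +1.448.
m = m₁·m₂ = (-0.1634)(+1.448) = -0.237.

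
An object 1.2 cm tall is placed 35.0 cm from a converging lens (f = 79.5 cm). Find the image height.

2.14 cm

1/d_i = 1/f − 1/d_o = 1/(79.50) − 1/(35.0) = -0.01599, so d_i = -62.53 cm.
m = −d_i/d_o = +1.787.
|h_i| = |m|·h_o = 1.787 × 1.2 = 2.14 cm. The image is virtual, upright and enlarged, on the same side as the object.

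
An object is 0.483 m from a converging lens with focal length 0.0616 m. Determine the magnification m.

m = -0.146

1/d_i = 1/f − 1/d_o = 1/(0.06160) − 1/(0.483) = 14.16, so d_i = 0.07060 m.
m = −d_i/d_o = −(0.07060)/(0.483) = -0.146.
The image is real, inverted and reduced, on the far side of the lens.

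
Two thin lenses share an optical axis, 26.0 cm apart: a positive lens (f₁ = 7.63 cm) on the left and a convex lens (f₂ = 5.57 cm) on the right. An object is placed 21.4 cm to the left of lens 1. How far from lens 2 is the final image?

9.19 cm

Lens 1: 1/d_i1 = 1/f₁ − 1/d_o1 = 1/(7.63) − 1/(21.4) = 0.08433, so d_i1 = 11.86 cm.
The intermediate image is 11.86 cm to the right of lens 1, which is 26.0 − (11.86) = 14.14 cm to the left of lens 2, so d_o2 = +14.14 cm.
Lens 2: 1/d_i2 = 1/f₂ − 1/d_o2 = 1/(5.57) − 1/(14.14) = 0.1088, so d_i2 = 9.19 cm.
The final image is real, 9.19 cm to the right of lens 2 (overall magnification ≈ 0.36).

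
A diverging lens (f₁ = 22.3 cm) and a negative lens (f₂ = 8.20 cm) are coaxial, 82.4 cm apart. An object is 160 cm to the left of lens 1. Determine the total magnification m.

f₁ = −22.3 cm (diverging).
Lens 1: 1/d_i1 = 1/(-22.3) − 1/(160) = -0.05109, so d_i1 = -19.57 cm; m₁ = −d_i1/d_o1 = +0.1223.
d_o2 = 82.4 − (-19.57) = 102.0 cm.
f₂ = −8.20 cm (diverging).
Lens 2: 1/d_i2 = 1/(-8.20) − 1/(102.0) = -0.1318, so d_i2 = -7.590 cm; m₂ = −d_i2/d_o2 = +0.07441.
m = m₁·m₂ = (+0.1223)(+0.07441) = +0.00910.

m = +0.00910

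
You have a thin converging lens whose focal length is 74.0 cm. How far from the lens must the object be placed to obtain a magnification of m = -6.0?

86.3 cm

m = −d_i/d_o ⇒ d_i = −m·d_o.
1/f = 1/d_o + 1/d_i = 1/d_o − 1/(m·d_o) = (1 − 1/m)/d_o, so d_o = f(1 − 1/m) = (74.00)(1 − 1/(-6.0)) = 86.3 cm.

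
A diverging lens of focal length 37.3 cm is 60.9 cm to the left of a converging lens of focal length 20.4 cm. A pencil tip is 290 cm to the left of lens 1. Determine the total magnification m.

f₁ = −37.3 cm (diverging).
Lens 1: 1/d_i1 = 1/(-37.3) − 1/(290) = -0.03026, so d_i1 = -33.05 cm; m₁ = −d_i1/d_o1 = +0.1140.
d_o2 = 60.9 − (-33.05) = 93.95 cm.
Lens 2: 1/d_i2 = 1/(20.4) − 1/(93.95) = 0.03838, so d_i2 = 26.06 cm; m₂ = −d_i2/d_o2 = -0.2774.
m = m₁·m₂ = (+0.1140)(-0.2774) = -0.0316.

m = -0.0316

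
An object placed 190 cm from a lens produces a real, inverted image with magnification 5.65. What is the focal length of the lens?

f = 161 cm (converging)

m = −d_i/d_o ⇒ d_i = −m·d_o = −(-5.65)·(190) = 1074 cm.
1/f = 1/d_o + 1/d_i = 1/(190) + 1/(1074) = 0.006194, so f = 161 cm.
Since f is positive, the lens is converging.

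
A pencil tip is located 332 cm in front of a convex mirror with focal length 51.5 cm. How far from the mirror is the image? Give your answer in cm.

44.6 cm

For a convex mirror, f = -51.5 cm.
Mirror equation: 1/v = 1/f − 1/u = 1/(-51.50) − 1/(332) = -0.01942 − 0.003012 = -0.02243, so v = -44.6 cm.
The image is virtual, upright and reduced, behind the mirror.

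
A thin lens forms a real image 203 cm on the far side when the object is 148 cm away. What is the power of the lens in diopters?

d_i = +203 cm.
1/f = 1/d_o + 1/d_i = 1/(148) + 1/(203) = 0.01168 cm⁻¹.
f = 85.60 cm = 0.8560 m, so P = 1/f = +1.17 D.

P = +1.17 D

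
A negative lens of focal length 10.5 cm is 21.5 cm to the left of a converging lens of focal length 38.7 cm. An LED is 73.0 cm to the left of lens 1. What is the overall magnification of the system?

m = +0.607

f₁ = −10.5 cm (diverging).
Lens 1: 1/d_i1 = 1/(-10.5) − 1/(73.0) = -0.1089, so d_i1 = -9.180 cm; m₁ = −d_i1/d_o1 = +0.1258.
d_o2 = 21.5 − (-9.180) = 30.68 cm.
Lens 2: 1/d_i2 = 1/(38.7) − 1/(30.68) = -0.006755, so d_i2 = -148.0 cm; m₂ = −d_i2/d_o2 = +4.825.
m = m₁·m₂ = (+0.1258)(+4.825) = +0.607.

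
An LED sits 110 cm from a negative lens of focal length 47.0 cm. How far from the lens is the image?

For a negative lens, f = -47.0 cm.
Lens equation: 1/s_i = 1/f − 1/s_o = 1/(-47.00) − 1/(110) = -0.02128 − 0.009091 = -0.03037, so s_i = -32.9 cm.
The image is virtual, upright and reduced, on the same side as the object.

32.9 cm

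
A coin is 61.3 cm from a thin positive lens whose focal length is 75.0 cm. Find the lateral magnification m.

m = +5.47

1/d_i = 1/f − 1/d_o = 1/(75.00) − 1/(61.3) = -0.002980, so d_i = -335.6 cm.
m = −d_i/d_o = −(-335.6)/(61.3) = +5.47.
The image is virtual, upright and enlarged, on the same side as the object.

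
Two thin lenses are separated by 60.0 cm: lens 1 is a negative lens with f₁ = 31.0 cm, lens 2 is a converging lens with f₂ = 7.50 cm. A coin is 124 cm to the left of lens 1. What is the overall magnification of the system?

f₁ = −31.0 cm (diverging).
Lens 1: 1/d_i1 = 1/(-31.0) − 1/(124) = -0.04032, so d_i1 = -24.80 cm; m₁ = −d_i1/d_o1 = +0.2000.
d_o2 = 60.0 − (-24.80) = 84.80 cm.
Lens 2: 1/d_i2 = 1/(7.50) − 1/(84.80) = 0.1215, so d_i2 = 8.228 cm; m₂ = −d_i2/d_o2 = -0.09702.
m = m₁·m₂ = (+0.2000)(-0.09702) = -0.0194.

m = -0.0194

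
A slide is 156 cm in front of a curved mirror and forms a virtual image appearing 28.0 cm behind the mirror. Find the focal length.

Virtual image ⇒ d_i = −28.0 cm.
1/f = 1/d_o + 1/d_i = 1/(156) + 1/(-28.0) = -0.02930, so f = -34.1 cm.
Since f is negative, the curved mirror is convex.

f = -34.1 cm (convex)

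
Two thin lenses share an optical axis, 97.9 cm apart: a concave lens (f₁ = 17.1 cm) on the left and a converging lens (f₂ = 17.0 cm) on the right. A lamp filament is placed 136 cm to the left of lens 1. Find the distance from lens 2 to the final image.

Lens 1 is diverging, so f₁ = −17.1 cm.
Lens 1: 1/d_i1 = 1/f₁ − 1/d_o1 = 1/(-17.1) − 1/(136) = -0.06583, so d_i1 = -15.19 cm.
The intermediate image is 15.19 cm to the left of lens 1 (virtual), which is 97.9 − (-15.19) = 113.1 cm to the left of lens 2, so d_o2 = +113.1 cm.
Lens 2: 1/d_i2 = 1/f₂ − 1/d_o2 = 1/(17.0) − 1/(113.1) = 0.04998, so d_i2 = 20.0 cm.
The final image is real, 20.0 cm to the right of lens 2 (overall magnification ≈ -0.020).

20.0 cm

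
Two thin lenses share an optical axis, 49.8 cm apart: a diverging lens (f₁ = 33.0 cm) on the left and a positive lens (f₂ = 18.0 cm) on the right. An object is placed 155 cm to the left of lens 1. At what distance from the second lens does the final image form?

Lens 1 is diverging, so f₁ = −33.0 cm.
Lens 1: 1/d_i1 = 1/f₁ − 1/d_o1 = 1/(-33.0) − 1/(155) = -0.03675, so d_i1 = -27.21 cm.
The intermediate image is 27.21 cm to the left of lens 1 (virtual), which is 49.8 − (-27.21) = 77.01 cm to the left of lens 2, so d_o2 = +77.01 cm.
Lens 2: 1/d_i2 = 1/f₂ − 1/d_o2 = 1/(18.0) − 1/(77.01) = 0.04257, so d_i2 = 23.5 cm.
The final image is real, 23.5 cm to the right of lens 2 (overall magnification ≈ -0.054).

23.5 cm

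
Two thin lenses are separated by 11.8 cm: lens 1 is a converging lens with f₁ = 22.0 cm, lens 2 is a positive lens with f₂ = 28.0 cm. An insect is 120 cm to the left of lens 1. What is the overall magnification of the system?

Lens 1: 1/d_i1 = 1/(22.0) − 1/(120) = 0.03712, so d_i1 = 26.94 cm; m₁ = −d_i1/d_o1 = -0.2245.
d_o2 = 11.8 − (26.94) = -15.14 cm (virtual object).
Lens 2: 1/d_i2 = 1/(28.0) − 1/(-15.14) = 0.1018, so d_i2 = 9.827 cm; m₂ = −d_i2/d_o2 = +0.6490.
m = m₁·m₂ = (-0.2245)(+0.6490) = -0.146.

m = -0.146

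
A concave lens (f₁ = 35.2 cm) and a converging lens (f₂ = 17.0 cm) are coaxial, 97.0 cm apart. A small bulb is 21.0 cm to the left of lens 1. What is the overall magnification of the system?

m = -0.114

f₁ = −35.2 cm (diverging).
Lens 1: 1/d_i1 = 1/(-35.2) − 1/(21.0) = -0.07603, so d_i1 = -13.15 cm; m₁ = −d_i1/d_o1 = +0.6262.
d_o2 = 97.0 − (-13.15) = 110.2 cm.
Lens 2: 1/d_i2 = 1/(17.0) − 1/(110.2) = 0.04975, so d_i2 = 20.10 cm; m₂ = −d_i2/d_o2 = -0.1824.
m = m₁·m₂ = (+0.6262)(-0.1824) = -0.114.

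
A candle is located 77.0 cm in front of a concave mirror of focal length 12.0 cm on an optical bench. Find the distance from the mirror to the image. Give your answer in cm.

Mirror equation: 1/q = 1/f − 1/p = 1/(12.00) − 1/(77.0) = 0.08333 − 0.01299 = 0.07035, so q = 14.2 cm.
The image is real, inverted and reduced, in front of the mirror.

14.2 cm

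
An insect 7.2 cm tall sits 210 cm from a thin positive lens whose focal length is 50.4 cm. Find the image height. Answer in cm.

1/d_i = 1/f − 1/d_o = 1/(50.40) − 1/(210) = 0.01508, so d_i = 66.32 cm.
m = −d_i/d_o = -0.3158.
|h_i| = |m|·h_o = 0.3158 × 7.2 = 2.27 cm. The image is real, inverted and reduced, on the far side of the lens.

2.27 cm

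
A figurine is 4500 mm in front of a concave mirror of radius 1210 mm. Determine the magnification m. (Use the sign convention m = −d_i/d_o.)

f = R/2 = 1210/2 = 605.0 mm.
1/d_i = 1/f − 1/d_o = 1/(605.0) − 1/(4500) = 0.001431, so d_i = 699.0 mm.
m = −d_i/d_o = −(699.0)/(4500) = -0.155.
The image is real, inverted and reduced, in front of the mirror.

m = -0.155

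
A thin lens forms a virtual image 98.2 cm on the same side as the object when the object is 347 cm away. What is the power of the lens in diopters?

P = -0.730 D

Virtual image ⇒ d_i = −98.2 cm.
1/f = 1/d_o + 1/d_i = 1/(347) + 1/(-98.2) = -0.007301 cm⁻¹.
f = -137.0 cm = -1.370 m, so P = 1/f = -0.730 D.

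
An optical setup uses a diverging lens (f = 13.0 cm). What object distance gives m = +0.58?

For a diverging lens, f = -13.0 cm.
m = −d_i/d_o ⇒ d_i = −m·d_o.
1/f = 1/d_o + 1/d_i = 1/d_o − 1/(m·d_o) = (1 − 1/m)/d_o, so d_o = f(1 − 1/m) = (-13.00)(1 − 1/(+0.58)) = 9.41 cm.

9.41 cm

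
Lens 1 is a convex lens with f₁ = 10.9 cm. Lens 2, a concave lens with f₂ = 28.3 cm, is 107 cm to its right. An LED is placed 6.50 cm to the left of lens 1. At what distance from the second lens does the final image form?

Lens 1: 1/d_i1 = 1/f₁ − 1/d_o1 = 1/(10.9) − 1/(6.50) = -0.06210, so d_i1 = -16.10 cm.
The intermediate image is 16.10 cm to the left of lens 1 (virtual), which is 107 − (-16.10) = 123.1 cm to the left of lens 2, so d_o2 = +123.1 cm.
Lens 2 is diverging, so f₂ = −28.3 cm.
Lens 2: 1/d_i2 = 1/f₂ − 1/d_o2 = 1/(-28.3) − 1/(123.1) = -0.04346, so d_i2 = -23.0 cm.
The final image is virtual, 23.0 cm to the left of lens 2 (overall magnification ≈ 0.46).

23.0 cm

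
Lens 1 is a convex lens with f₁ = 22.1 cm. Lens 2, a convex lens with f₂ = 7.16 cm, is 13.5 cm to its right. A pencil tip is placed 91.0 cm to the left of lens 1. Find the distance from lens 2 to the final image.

Lens 1: 1/d_i1 = 1/f₁ − 1/d_o1 = 1/(22.1) − 1/(91.0) = 0.03426, so d_i1 = 29.19 cm.
The intermediate image is 29.19 cm to the right of lens 1, which lies 15.69 cm to the right of lens 2 — a virtual object — so d_o2 = −15.69 cm.
Lens 2: 1/d_i2 = 1/f₂ − 1/d_o2 = 1/(7.16) − 1/(-15.69) = 0.2034, so d_i2 = 4.92 cm.
The final image is real, 4.92 cm to the right of lens 2 (overall magnification ≈ -0.10).

4.92 cm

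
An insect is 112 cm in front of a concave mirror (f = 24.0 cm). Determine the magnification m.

1/d_i = 1/f − 1/d_o = 1/(24.00) − 1/(112) = 0.03274, so d_i = 30.55 cm.
m = −d_i/d_o = −(30.55)/(112) = -0.273.
The image is real, inverted and reduced, in front of the mirror.

m = -0.273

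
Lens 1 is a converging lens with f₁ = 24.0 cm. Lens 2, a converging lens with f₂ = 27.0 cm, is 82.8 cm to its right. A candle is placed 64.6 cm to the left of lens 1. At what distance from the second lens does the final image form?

68.4 cm

Lens 1: 1/d_i1 = 1/f₁ − 1/d_o1 = 1/(24.0) − 1/(64.6) = 0.02619, so d_i1 = 38.19 cm.
The intermediate image is 38.19 cm to the right of lens 1, which is 82.8 − (38.19) = 44.61 cm to the left of lens 2, so d_o2 = +44.61 cm.
Lens 2: 1/d_i2 = 1/f₂ − 1/d_o2 = 1/(27.0) − 1/(44.61) = 0.01462, so d_i2 = 68.4 cm.
The final image is real, 68.4 cm to the right of lens 2 (overall magnification ≈ 0.91).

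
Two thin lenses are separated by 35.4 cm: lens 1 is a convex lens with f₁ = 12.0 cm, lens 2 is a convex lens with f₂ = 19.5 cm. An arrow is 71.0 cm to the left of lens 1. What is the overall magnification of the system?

Lens 1: 1/d_i1 = 1/(12.0) − 1/(71.0) = 0.06925, so d_i1 = 14.44 cm; m₁ = −d_i1/d_o1 = -0.2034.
d_o2 = 35.4 − (14.44) = 20.96 cm.
Lens 2: 1/d_i2 = 1/(19.5) − 1/(20.96) = 0.003572, so d_i2 = 279.9 cm; m₂ = −d_i2/d_o2 = -13.36.
m = m₁·m₂ = (-0.2034)(-13.36) = +2.72.

m = +2.72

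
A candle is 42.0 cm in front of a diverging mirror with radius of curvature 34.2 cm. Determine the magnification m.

f = R/2 = 34.2/2 = 17.10 cm; for a diverging mirror, f = -17.10 cm.
1/d_i = 1/f − 1/d_o = 1/(-17.10) − 1/(42.0) = -0.08229, so d_i = -12.15 cm.
m = −d_i/d_o = −(-12.15)/(42.0) = +0.289.
The image is virtual, upright and reduced, behind the mirror.

m = +0.289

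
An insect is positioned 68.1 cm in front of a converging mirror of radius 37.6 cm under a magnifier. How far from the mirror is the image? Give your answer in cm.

f = R/2 = 37.6/2 = 18.80 cm.
Mirror equation: 1/d_i = 1/f − 1/d_o = 1/(18.80) − 1/(68.1) = 0.05319 − 0.01468 = 0.03851, so d_i = 26.0 cm.
The image is real, inverted and reduced, in front of the mirror.

26.0 cm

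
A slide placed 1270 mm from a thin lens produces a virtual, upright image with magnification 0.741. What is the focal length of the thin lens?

m = −d_i/d_o ⇒ d_i = −m·d_o = −(+0.741)·(1270) = -941.1 mm.
1/f = 1/d_o + 1/d_i = 1/(1270) + 1/(-941.1) = -0.0002752, so f = -3630 mm.
Since f is negative, the thin lens is diverging.

f = -3630 mm (diverging)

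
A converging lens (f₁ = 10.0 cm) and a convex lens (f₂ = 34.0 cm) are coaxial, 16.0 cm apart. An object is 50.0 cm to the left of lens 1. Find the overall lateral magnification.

Lens 1: 1/d_i1 = 1/(10.0) − 1/(50.0) = 0.08000, so d_i1 = 12.50 cm; m₁ = −d_i1/d_o1 = -0.2500.
d_o2 = 16.0 − (12.50) = 3.500 cm.
Lens 2: 1/d_i2 = 1/(34.0) − 1/(3.500) = -0.2563, so d_i2 = -3.902 cm; m₂ = −d_i2/d_o2 = +1.115.
m = m₁·m₂ = (-0.2500)(+1.115) = -0.279.

m = -0.279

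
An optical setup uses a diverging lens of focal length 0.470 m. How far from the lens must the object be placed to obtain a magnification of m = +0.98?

For a diverging lens, f = -0.470 m.
m = −d_i/d_o ⇒ d_i = −m·d_o.
1/f = 1/d_o + 1/d_i = 1/d_o − 1/(m·d_o) = (1 − 1/m)/d_o, so d_o = f(1 − 1/m) = (-0.4700)(1 − 1/(+0.98)) = 0.00959 m.

0.00959 m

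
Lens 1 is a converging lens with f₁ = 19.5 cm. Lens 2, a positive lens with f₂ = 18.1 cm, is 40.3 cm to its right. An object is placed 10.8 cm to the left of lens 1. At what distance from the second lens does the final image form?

25.2 cm

Lens 1: 1/d_i1 = 1/f₁ − 1/d_o1 = 1/(19.5) − 1/(10.8) = -0.04131, so d_i1 = -24.21 cm.
The intermediate image is 24.21 cm to the left of lens 1 (virtual), which is 40.3 − (-24.21) = 64.51 cm to the left of lens 2, so d_o2 = +64.51 cm.
Lens 2: 1/d_i2 = 1/f₂ − 1/d_o2 = 1/(18.1) − 1/(64.51) = 0.03975, so d_i2 = 25.2 cm.
The final image is real, 25.2 cm to the right of lens 2 (overall magnification ≈ -0.87).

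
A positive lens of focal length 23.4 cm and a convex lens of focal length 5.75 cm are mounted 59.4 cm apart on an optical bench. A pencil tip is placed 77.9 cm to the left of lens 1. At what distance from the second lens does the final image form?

7.39 cm

Lens 1: 1/d_i1 = 1/f₁ − 1/d_o1 = 1/(23.4) − 1/(77.9) = 0.02990, so d_i1 = 33.45 cm.
The intermediate image is 33.45 cm to the right of lens 1, which is 59.4 − (33.45) = 25.95 cm to the left of lens 2, so d_o2 = +25.95 cm.
Lens 2: 1/d_i2 = 1/f₂ − 1/d_o2 = 1/(5.75) − 1/(25.95) = 0.1354, so d_i2 = 7.39 cm.
The final image is real, 7.39 cm to the right of lens 2 (overall magnification ≈ 0.12).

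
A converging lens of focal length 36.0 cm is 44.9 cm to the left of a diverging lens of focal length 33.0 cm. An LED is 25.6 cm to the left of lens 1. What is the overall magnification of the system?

Lens 1: 1/d_i1 = 1/(36.0) − 1/(25.6) = -0.01128, so d_i1 = -88.62 cm; m₁ = −d_i1/d_o1 = +3.462.
d_o2 = 44.9 − (-88.62) = 133.5 cm.
f₂ = −33.0 cm (diverging).
Lens 2: 1/d_i2 = 1/(-33.0) − 1/(133.5) = -0.03779, so d_i2 = -26.46 cm; m₂ = −d_i2/d_o2 = +0.1982.
m = m₁·m₂ = (+3.462)(+0.1982) = +0.686.

m = +0.686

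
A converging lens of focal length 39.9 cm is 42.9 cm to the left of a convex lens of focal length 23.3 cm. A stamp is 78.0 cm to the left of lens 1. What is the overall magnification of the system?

m = -0.393

Lens 1: 1/d_i1 = 1/(39.9) − 1/(78.0) = 0.01224, so d_i1 = 81.69 cm; m₁ = −d_i1/d_o1 = -1.047.
d_o2 = 42.9 − (81.69) = -38.79 cm (virtual object).
Lens 2: 1/d_i2 = 1/(23.3) − 1/(-38.79) = 0.06870, so d_i2 = 14.56 cm; m₂ = −d_i2/d_o2 = +0.3753.
m = m₁·m₂ = (-1.047)(+0.3753) = -0.393.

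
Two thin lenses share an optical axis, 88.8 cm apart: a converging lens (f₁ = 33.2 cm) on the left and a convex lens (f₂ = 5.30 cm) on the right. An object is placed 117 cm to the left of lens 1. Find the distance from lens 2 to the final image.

6.06 cm

Lens 1: 1/d_i1 = 1/f₁ − 1/d_o1 = 1/(33.2) − 1/(117) = 0.02157, so d_i1 = 46.35 cm.
The intermediate image is 46.35 cm to the right of lens 1, which is 88.8 − (46.35) = 42.45 cm to the left of lens 2, so d_o2 = +42.45 cm.
Lens 2: 1/d_i2 = 1/f₂ − 1/d_o2 = 1/(5.30) − 1/(42.45) = 0.1651, so d_i2 = 6.06 cm.
The final image is real, 6.06 cm to the right of lens 2 (overall magnification ≈ 0.057).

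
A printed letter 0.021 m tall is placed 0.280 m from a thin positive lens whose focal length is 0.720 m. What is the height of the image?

1/d_i = 1/f − 1/d_o = 1/(0.7200) − 1/(0.280) = -2.183, so d_i = -0.4582 m.
m = −d_i/d_o = +1.636.
|h_i| = |m|·h_o = 1.636 × 0.021 = 0.0344 m. The image is virtual, upright and enlarged, on the same side as the object.

0.0344 m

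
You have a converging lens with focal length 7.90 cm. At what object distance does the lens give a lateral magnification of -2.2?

m = −d_i/d_o ⇒ d_i = −m·d_o.
1/f = 1/d_o + 1/d_i = 1/d_o − 1/(m·d_o) = (1 − 1/m)/d_o, so d_o = f(1 − 1/m) = (7.900)(1 − 1/(-2.2)) = 11.5 cm.

11.5 cm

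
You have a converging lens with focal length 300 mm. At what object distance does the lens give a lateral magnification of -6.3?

348 mm

m = −d_i/d_o ⇒ d_i = −m·d_o.
1/f = 1/d_o + 1/d_i = 1/d_o − 1/(m·d_o) = (1 − 1/m)/d_o, so d_o = f(1 − 1/m) = (300.0)(1 − 1/(-6.3)) = 348 mm.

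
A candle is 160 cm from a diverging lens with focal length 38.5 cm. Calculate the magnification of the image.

m = +0.194

For a diverging lens, f = -38.5 cm.
1/d_i = 1/f − 1/d_o = 1/(-38.50) − 1/(160) = -0.03222, so d_i = -31.03 cm.
m = −d_i/d_o = −(-31.03)/(160) = +0.194.
The image is virtual, upright and reduced, on the same side as the object.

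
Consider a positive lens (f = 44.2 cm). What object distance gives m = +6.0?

m = −d_i/d_o ⇒ d_i = −m·d_o.
1/f = 1/d_o + 1/d_i = 1/d_o − 1/(m·d_o) = (1 − 1/m)/d_o, so d_o = f(1 − 1/m) = (44.20)(1 − 1/(+6.0)) = 36.8 cm.

36.8 cm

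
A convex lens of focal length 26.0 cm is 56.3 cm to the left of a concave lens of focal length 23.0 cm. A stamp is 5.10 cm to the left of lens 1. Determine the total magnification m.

Lens 1: 1/d_i1 = 1/(26.0) − 1/(5.10) = -0.1576, so d_i1 = -6.344 cm; m₁ = −d_i1/d_o1 = +1.244.
d_o2 = 56.3 − (-6.344) = 62.64 cm.
f₂ = −23.0 cm (diverging).
Lens 2: 1/d_i2 = 1/(-23.0) − 1/(62.64) = -0.05944, so d_i2 = -16.82 cm; m₂ = −d_i2/d_o2 = +0.2686.
m = m₁·m₂ = (+1.244)(+0.2686) = +0.334.

m = +0.334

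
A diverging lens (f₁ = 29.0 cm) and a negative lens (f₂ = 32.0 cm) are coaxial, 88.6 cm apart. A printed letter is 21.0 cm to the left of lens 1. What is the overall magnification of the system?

m = +0.140

f₁ = −29.0 cm (diverging).
Lens 1: 1/d_i1 = 1/(-29.0) − 1/(21.0) = -0.08210, so d_i1 = -12.18 cm; m₁ = −d_i1/d_o1 = +0.5800.
d_o2 = 88.6 − (-12.18) = 100.8 cm.
f₂ = −32.0 cm (diverging).
Lens 2: 1/d_i2 = 1/(-32.0) − 1/(100.8) = -0.04117, so d_i2 = -24.29 cm; m₂ = −d_i2/d_o2 = +0.2410.
m = m₁·m₂ = (+0.5800)(+0.2410) = +0.140.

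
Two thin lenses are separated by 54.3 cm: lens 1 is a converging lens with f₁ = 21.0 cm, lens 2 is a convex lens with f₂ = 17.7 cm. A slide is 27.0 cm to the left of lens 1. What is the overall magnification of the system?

m = -1.07

Lens 1: 1/d_i1 = 1/(21.0) − 1/(27.0) = 0.01058, so d_i1 = 94.50 cm; m₁ = −d_i1/d_o1 = -3.500.
d_o2 = 54.3 − (94.50) = -40.20 cm (virtual object).
Lens 2: 1/d_i2 = 1/(17.7) − 1/(-40.20) = 0.08137, so d_i2 = 12.29 cm; m₂ = −d_i2/d_o2 = +0.3057.
m = m₁·m₂ = (-3.500)(+0.3057) = -1.07.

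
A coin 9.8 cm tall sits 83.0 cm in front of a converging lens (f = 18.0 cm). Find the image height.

2.71 cm

1/d_i = 1/f − 1/d_o = 1/(18.00) − 1/(83.0) = 0.04351, so d_i = 22.98 cm.
m = −d_i/d_o = -0.2769.
|h_i| = |m|·h_o = 0.2769 × 9.8 = 2.71 cm. The image is real, inverted and reduced, on the far side of the lens.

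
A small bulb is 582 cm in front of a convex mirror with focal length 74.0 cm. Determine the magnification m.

m = +0.113

For a convex mirror, f = -74.0 cm.
1/d_i = 1/f − 1/d_o = 1/(-74.00) − 1/(582) = -0.01523, so d_i = -65.65 cm.
m = −d_i/d_o = −(-65.65)/(582) = +0.113.
The image is virtual, upright and reduced, behind the mirror.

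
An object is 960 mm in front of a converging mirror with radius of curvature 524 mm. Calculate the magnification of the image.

m = -0.375

f = R/2 = 524/2 = 262.0 mm.
1/d_i = 1/f − 1/d_o = 1/(262.0) − 1/(960) = 0.002775, so d_i = 360.3 mm.
m = −d_i/d_o = −(360.3)/(960) = -0.375.
The image is real, inverted and reduced, in front of the mirror.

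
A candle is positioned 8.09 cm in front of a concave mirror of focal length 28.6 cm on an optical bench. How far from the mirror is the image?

Mirror equation: 1/s_i = 1/f − 1/s_o = 1/(28.60) − 1/(8.09) = 0.03497 − 0.1236 = -0.08864, so s_i = -11.3 cm.
The image is virtual, upright and enlarged, behind the mirror.

11.3 cm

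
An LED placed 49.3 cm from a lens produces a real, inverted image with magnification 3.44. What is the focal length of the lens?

f = 38.2 cm (converging)

m = −d_i/d_o ⇒ d_i = −m·d_o = −(-3.44)·(49.3) = 169.6 cm.
1/f = 1/d_o + 1/d_i = 1/(49.3) + 1/(169.6) = 0.02618, so f = 38.2 cm.
Since f is positive, the lens is converging.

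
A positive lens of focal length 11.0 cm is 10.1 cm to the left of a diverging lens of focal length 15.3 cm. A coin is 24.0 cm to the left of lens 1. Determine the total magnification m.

Lens 1: 1/d_i1 = 1/(11.0) − 1/(24.0) = 0.04924, so d_i1 = 20.31 cm; m₁ = −d_i1/d_o1 = -0.8462.
d_o2 = 10.1 − (20.31) = -10.21 cm (virtual object).
f₂ = −15.3 cm (diverging).
Lens 2: 1/d_i2 = 1/(-15.3) − 1/(-10.21) = 0.03258, so d_i2 = 30.69 cm; m₂ = −d_i2/d_o2 = +3.006.
m = m₁·m₂ = (-0.8462)(+3.006) = -2.54.

m = -2.54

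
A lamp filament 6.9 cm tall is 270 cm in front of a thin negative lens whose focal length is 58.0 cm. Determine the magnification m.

m = +0.177

For a negative lens, f = -58.0 cm.
1/d_i = 1/f − 1/d_o = 1/(-58.00) − 1/(270) = -0.02095, so d_i = -47.74 cm.
m = −d_i/d_o = −(-47.74)/(270) = +0.177.
The image is virtual, upright and reduced, on the same side as the object.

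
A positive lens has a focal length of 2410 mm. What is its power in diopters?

f = 241 cm = 2.41 m.
P = 1/f = 1/(2.41 m) = +0.415 D.

P = +0.415 D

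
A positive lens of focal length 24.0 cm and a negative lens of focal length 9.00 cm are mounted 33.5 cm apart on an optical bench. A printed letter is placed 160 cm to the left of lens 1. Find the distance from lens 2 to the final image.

Lens 1: 1/d_i1 = 1/f₁ − 1/d_o1 = 1/(24.0) − 1/(160) = 0.03542, so d_i1 = 28.24 cm.
The intermediate image is 28.24 cm to the right of lens 1, which is 33.5 − (28.24) = 5.260 cm to the left of lens 2, so d_o2 = +5.260 cm.
Lens 2 is diverging, so f₂ = −9.00 cm.
Lens 2: 1/d_i2 = 1/f₂ − 1/d_o2 = 1/(-9.00) − 1/(5.260) = -0.3012, so d_i2 = -3.32 cm.
The final image is virtual, 3.32 cm to the left of lens 2 (overall magnification ≈ -0.11).

3.32 cm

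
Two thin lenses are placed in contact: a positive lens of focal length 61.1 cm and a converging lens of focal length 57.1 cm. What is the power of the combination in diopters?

P = +3.39 D

P₁ = 1/f₁ = 1/(0.611 m) = +1.637 D; P₂ = 1/f₂ = 1/(0.571 m) = +1.751 D.
For thin lenses in contact, P = P₁ + P₂ = (+1.637) + (+1.751) = +3.39 D.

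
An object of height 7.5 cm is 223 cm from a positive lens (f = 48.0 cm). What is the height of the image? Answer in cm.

2.06 cm

1/d_i = 1/f − 1/d_o = 1/(48.00) − 1/(223) = 0.01635, so d_i = 61.17 cm.
m = −d_i/d_o = -0.2743.
|h_i| = |m|·h_o = 0.2743 × 7.5 = 2.06 cm. The image is real, inverted and reduced, on the far side of the lens.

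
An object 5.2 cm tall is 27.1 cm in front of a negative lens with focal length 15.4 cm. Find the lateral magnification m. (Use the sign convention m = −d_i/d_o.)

For a negative lens, f = -15.4 cm.
1/d_i = 1/f − 1/d_o = 1/(-15.40) − 1/(27.1) = -0.1018, so d_i = -9.820 cm.
m = −d_i/d_o = −(-9.820)/(27.1) = +0.362.
The image is virtual, upright and reduced, on the same side as the object.

m = +0.362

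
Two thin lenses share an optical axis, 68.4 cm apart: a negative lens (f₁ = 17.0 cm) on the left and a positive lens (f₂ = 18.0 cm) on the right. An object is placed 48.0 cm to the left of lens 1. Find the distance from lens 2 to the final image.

Lens 1 is diverging, so f₁ = −17.0 cm.
Lens 1: 1/d_i1 = 1/f₁ − 1/d_o1 = 1/(-17.0) − 1/(48.0) = -0.07966, so d_i1 = -12.55 cm.
The intermediate image is 12.55 cm to the left of lens 1 (virtual), which is 68.4 − (-12.55) = 80.95 cm to the left of lens 2, so d_o2 = +80.95 cm.
Lens 2: 1/d_i2 = 1/f₂ − 1/d_o2 = 1/(18.0) − 1/(80.95) = 0.04320, so d_i2 = 23.1 cm.
The final image is real, 23.1 cm to the right of lens 2 (overall magnification ≈ -0.075).

23.1 cm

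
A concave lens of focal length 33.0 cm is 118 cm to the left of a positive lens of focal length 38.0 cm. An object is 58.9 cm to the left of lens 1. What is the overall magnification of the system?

f₁ = −33.0 cm (diverging).
Lens 1: 1/d_i1 = 1/(-33.0) − 1/(58.9) = -0.04728, so d_i1 = -21.15 cm; m₁ = −d_i1/d_o1 = +0.3591.
d_o2 = 118 − (-21.15) = 139.2 cm.
Lens 2: 1/d_i2 = 1/(38.0) − 1/(139.2) = 0.01913, so d_i2 = 52.27 cm; m₂ = −d_i2/d_o2 = -0.3755.
m = m₁·m₂ = (+0.3591)(-0.3755) = -0.135.

m = -0.135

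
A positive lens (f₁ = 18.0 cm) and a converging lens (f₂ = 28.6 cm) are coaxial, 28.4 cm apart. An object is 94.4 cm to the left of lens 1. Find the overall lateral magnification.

Lens 1: 1/d_i1 = 1/(18.0) − 1/(94.4) = 0.04496, so d_i1 = 22.24 cm; m₁ = −d_i1/d_o1 = -0.2356.
d_o2 = 28.4 − (22.24) = 6.160 cm.
Lens 2: 1/d_i2 = 1/(28.6) − 1/(6.160) = -0.1274, so d_i2 = -7.851 cm; m₂ = −d_i2/d_o2 = +1.275.
m = m₁·m₂ = (-0.2356)(+1.275) = -0.300.

m = -0.300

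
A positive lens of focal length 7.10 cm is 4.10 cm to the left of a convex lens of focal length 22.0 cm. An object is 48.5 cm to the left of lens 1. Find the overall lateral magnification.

Lens 1: 1/d_i1 = 1/(7.10) − 1/(48.5) = 0.1202, so d_i1 = 8.318 cm; m₁ = −d_i1/d_o1 = -0.1715.
d_o2 = 4.10 − (8.318) = -4.218 cm (virtual object).
Lens 2: 1/d_i2 = 1/(22.0) − 1/(-4.218) = 0.2825, so d_i2 = 3.539 cm; m₂ = −d_i2/d_o2 = +0.8391.
m = m₁·m₂ = (-0.1715)(+0.8391) = -0.144.

m = -0.144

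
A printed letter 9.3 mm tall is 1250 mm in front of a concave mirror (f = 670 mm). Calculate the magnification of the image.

1/d_i = 1/f − 1/d_o = 1/(670.0) − 1/(1250) = 0.0006925, so d_i = 1444 mm.
m = −d_i/d_o = −(1444)/(1250) = -1.16.
The image is real, inverted and enlarged, in front of the mirror.

m = -1.16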